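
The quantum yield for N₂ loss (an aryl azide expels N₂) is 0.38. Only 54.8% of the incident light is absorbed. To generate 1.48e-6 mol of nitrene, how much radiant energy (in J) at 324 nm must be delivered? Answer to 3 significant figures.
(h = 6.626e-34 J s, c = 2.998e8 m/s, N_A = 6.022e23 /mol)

2.62 J

Photons that must be absorbed: 1.48e-6 / 0.38 = 3.895e-6 mol.
Incident photons needed: 3.895e-6 / 0.548 = 7.108e-6 mol.
Photon energy: hc/λ = 6.131e-19 J; per mole, 3.692e5 J mol⁻¹.
Energy required: 7.108e-6 × 3.692e5 = 2.62 J.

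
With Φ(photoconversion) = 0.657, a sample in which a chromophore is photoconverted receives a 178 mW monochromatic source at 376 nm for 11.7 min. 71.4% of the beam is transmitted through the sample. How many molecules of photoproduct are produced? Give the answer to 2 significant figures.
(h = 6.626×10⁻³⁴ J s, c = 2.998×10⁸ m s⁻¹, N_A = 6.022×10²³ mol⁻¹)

Photon energy at 376 nm: hc/λ = (6.626×10⁻³⁴)(2.998×10⁸)/(376×10⁻⁹) = 5.283×10⁻¹⁹ J.
Energy delivered: (178 mW)(702 s) = 125.0 J.
Photons incident: 125.0 / 5.283×10⁻¹⁹ = 2.366×10²⁰, i.e. 2.366×10²⁰/6.022×10²³ = 3.929×10⁻⁴ mol.
Fraction absorbed: 1 − 71.4/100 = 0.2860.
Photons absorbed: 0.2860 × 3.929×10⁻⁴ = 1.124×10⁻⁴ mol.
Product: Φ × n_abs = 0.657 × 1.124×10⁻⁴ = 7.385×10⁻⁵ mol.
As a count: 7.385×10⁻⁵ × 6.022×10²³ = 4.4×10¹⁹.

4.4×10¹⁹ molecules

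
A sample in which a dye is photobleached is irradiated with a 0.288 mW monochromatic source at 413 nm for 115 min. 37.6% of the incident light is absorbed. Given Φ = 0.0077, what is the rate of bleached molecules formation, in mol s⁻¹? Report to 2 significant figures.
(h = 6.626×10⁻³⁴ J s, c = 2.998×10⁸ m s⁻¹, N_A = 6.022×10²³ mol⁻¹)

2.9×10⁻¹² mol s⁻¹

Photon energy at 413 nm: hc/λ = (6.626×10⁻³⁴)(2.998×10⁸)/(413×10⁻⁹) = 4.810×10⁻¹⁹ J.
Energy delivered: (0.288 mW)(6900 s) = 1.987 J.
Photons incident: 1.987 / 4.810×10⁻¹⁹ = 4.131×10¹⁸, i.e. 4.131×10¹⁸/6.022×10²³ = 6.860×10⁻⁶ mol.
Photons absorbed: 0.376 × 6.860×10⁻⁶ = 2.579×10⁻⁶ mol.
Product formed: 0.0077 × 2.579×10⁻⁶ = 1.986×10⁻⁸ mol.
Rate: 1.986×10⁻⁸ / 6900 s = 2.9×10⁻¹² mol s⁻¹.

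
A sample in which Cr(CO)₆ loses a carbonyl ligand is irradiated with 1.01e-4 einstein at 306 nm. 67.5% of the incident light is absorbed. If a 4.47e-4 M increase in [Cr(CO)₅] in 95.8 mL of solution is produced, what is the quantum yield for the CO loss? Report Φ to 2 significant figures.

Φ = 0.63

Product: (4.47e-4 M)(0.0958 L) = 4.282e-5 mol.
Photons absorbed: 0.675 × 1.01e-4 = 6.818e-5 mol.
Φ = 4.282e-5 mol / 6.818e-5 mol photons = 0.63.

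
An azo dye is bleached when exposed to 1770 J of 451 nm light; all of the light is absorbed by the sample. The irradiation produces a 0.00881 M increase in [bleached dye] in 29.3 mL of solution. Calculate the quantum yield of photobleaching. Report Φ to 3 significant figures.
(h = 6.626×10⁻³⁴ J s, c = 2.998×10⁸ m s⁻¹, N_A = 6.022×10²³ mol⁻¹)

Φ = 0.0387

Product: (0.00881 M)(0.0293 L) = 2.581×10⁻⁴ mol.
Photon energy at 451 nm: hc/λ = (6.626×10⁻³⁴)(2.998×10⁸)/(451×10⁻⁹) = 4.405×10⁻¹⁹ J.
Photons incident: 1770 / 4.405×10⁻¹⁹ = 4.018×10²¹, i.e. 4.018×10²¹/6.022×10²³ = 0.006672 mol.
Φ = 2.581×10⁻⁴ mol / 0.006672 mol photons = 0.0387.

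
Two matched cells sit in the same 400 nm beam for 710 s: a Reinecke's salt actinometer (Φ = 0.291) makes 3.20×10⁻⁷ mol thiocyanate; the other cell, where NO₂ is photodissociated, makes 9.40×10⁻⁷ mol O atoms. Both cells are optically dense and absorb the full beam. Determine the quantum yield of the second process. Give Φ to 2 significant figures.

Φ = 0.85

Photons absorbed by the actinometer: 3.20×10⁻⁷ / 0.291 = 1.100×10⁻⁶ mol.
Φ(unknown) = 9.40×10⁻⁷ / 1.100×10⁻⁶ = 0.85.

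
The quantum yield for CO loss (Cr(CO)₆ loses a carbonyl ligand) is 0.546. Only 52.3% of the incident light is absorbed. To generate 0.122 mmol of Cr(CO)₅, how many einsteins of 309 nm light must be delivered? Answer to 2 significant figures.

Product: 0.122 mmol = 1.22×10⁻⁴ mol.
Photons that must be absorbed: 1.22×10⁻⁴ / 0.546 = 2.234×10⁻⁴ mol.
Incident photons needed: 2.234×10⁻⁴ / 0.523 = 4.272×10⁻⁴ mol.

4.3×10⁻⁴ einstein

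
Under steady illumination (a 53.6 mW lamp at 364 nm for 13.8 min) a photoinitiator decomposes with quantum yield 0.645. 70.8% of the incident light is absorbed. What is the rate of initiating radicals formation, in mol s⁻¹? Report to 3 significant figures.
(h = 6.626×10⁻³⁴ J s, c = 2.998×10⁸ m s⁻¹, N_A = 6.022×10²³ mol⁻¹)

7.45×10⁻⁸ mol s⁻¹

Photon energy at 364 nm: hc/λ = (6.626×10⁻³⁴)(2.998×10⁸)/(364×10⁻⁹) = 5.457×10⁻¹⁹ J.
Energy delivered: (53.6 mW)(828 s) = 44.38 J.
Photons incident: 44.38 / 5.457×10⁻¹⁹ = 8.133×10¹⁹, i.e. 8.133×10¹⁹/6.022×10²³ = 1.351×10⁻⁴ mol.
Photons absorbed: 0.708 × 1.351×10⁻⁴ = 9.565×10⁻⁵ mol.
Product formed: 0.645 × 9.565×10⁻⁵ = 6.169×10⁻⁵ mol.
Rate: 6.169×10⁻⁵ / 828 s = 7.45×10⁻⁸ mol s⁻¹.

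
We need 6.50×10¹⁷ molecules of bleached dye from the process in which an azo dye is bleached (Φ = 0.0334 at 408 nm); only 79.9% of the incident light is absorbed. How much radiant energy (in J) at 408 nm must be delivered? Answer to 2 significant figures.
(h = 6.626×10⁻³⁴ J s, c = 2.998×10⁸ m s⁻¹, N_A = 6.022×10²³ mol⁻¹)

Product: 6.50×10¹⁷ / 6.022×10²³ = 1.079×10⁻⁶ mol.
Photons that must be absorbed: 1.079×10⁻⁶ / 0.0334 = 3.231×10⁻⁵ mol.
Incident photons needed: 3.231×10⁻⁵ / 0.799 = 4.044×10⁻⁵ mol.
Photon energy: hc/λ = 4.869×10⁻¹⁹ J; per mole, 2.932×10⁵ J mol⁻¹.
Energy required: 4.044×10⁻⁵ × 2.932×10⁵ = 12 J.

12 J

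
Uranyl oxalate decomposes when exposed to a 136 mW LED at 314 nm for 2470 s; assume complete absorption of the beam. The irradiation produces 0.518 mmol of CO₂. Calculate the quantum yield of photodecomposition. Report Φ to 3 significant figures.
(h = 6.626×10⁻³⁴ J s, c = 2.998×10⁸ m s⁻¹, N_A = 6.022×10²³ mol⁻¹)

Product: 0.518 mmol = 5.18×10⁻⁴ mol.
Photon energy at 314 nm: hc/λ = (6.626×10⁻³⁴)(2.998×10⁸)/(314×10⁻⁹) = 6.326×10⁻¹⁹ J.
Energy delivered: (136 mW)(2470 s) = 335.9 J.
Photons incident: 335.9 / 6.326×10⁻¹⁹ = 5.310×10²⁰, i.e. 5.310×10²⁰/6.022×10²³ = 8.818×10⁻⁴ mol.
Φ = 5.18×10⁻⁴ mol / 8.818×10⁻⁴ mol photons = 0.587.

Φ = 0.587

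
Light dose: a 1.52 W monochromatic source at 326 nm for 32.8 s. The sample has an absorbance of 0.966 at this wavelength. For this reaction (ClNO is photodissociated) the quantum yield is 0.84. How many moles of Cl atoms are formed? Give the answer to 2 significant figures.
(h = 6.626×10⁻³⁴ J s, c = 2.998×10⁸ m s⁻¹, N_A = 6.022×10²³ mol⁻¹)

1.0×10⁻⁴ mol

Photon energy at 326 nm: hc/λ = (6.626×10⁻³⁴)(2.998×10⁸)/(326×10⁻⁹) = 6.093×10⁻¹⁹ J.
Energy delivered: (1.52 W)(32.8 s) = 49.86 J.
Photons incident: 49.86 / 6.093×10⁻¹⁹ = 8.183×10¹⁹, i.e. 8.183×10¹⁹/6.022×10²³ = 1.359×10⁻⁴ mol.
Fraction absorbed: 1 − 10^(−0.966) = 0.8919.
Photons absorbed: 0.8919 × 1.359×10⁻⁴ = 1.212×10⁻⁴ mol.
Product: Φ × n_abs = 0.84 × 1.212×10⁻⁴ = 1.018×10⁻⁴ mol.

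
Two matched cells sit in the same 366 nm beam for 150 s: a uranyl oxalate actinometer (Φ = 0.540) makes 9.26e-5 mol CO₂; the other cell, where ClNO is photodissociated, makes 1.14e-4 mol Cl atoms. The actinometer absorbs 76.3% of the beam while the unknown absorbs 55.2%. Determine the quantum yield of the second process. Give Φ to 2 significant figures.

Φ = 0.92

Photons absorbed by the actinometer: 9.26e-5 / 0.540 = 1.715e-4 mol.
Incident flux: 1.715e-4 / 0.763 = 2.248e-4 einstein.
Absorbed by unknown: 0.552 × 2.248e-4 = 1.241e-4 mol.
Φ(unknown) = 1.14e-4 / 1.241e-4 = 0.92.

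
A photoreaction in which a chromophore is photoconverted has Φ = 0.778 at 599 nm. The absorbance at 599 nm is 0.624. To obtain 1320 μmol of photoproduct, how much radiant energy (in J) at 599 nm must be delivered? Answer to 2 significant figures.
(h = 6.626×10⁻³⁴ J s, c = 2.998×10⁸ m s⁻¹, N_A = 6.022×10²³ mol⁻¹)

Product: 1320 μmol = 0.00132 mol.
Photons that must be absorbed: 0.00132 / 0.778 = 0.001697 mol.
Fraction absorbed: 1 − 10^(−0.624) = 0.7623.
Incident photons needed: 0.001697 / 0.7623 = 0.002226 mol.
Photon energy: hc/λ = 3.316×10⁻¹⁹ J; per mole, 1.997×10⁵ J mol⁻¹.
Energy required: 0.002226 × 1.997×10⁵ = 440 J.

440 J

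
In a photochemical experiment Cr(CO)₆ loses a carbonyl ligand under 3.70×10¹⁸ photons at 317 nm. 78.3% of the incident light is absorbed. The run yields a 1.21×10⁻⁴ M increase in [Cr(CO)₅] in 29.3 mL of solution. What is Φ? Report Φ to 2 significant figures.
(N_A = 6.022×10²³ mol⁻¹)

Φ = 0.74

Product: (1.21×10⁻⁴ M)(0.0293 L) = 3.545×10⁻⁶ mol.
Moles of photons: 3.70×10¹⁸ / 6.022×10²³ = 6.144×10⁻⁶ mol.
Photons absorbed: 0.783 × 6.144×10⁻⁶ = 4.811×10⁻⁶ mol.
Φ = 3.545×10⁻⁶ mol / 4.811×10⁻⁶ mol photons = 0.74.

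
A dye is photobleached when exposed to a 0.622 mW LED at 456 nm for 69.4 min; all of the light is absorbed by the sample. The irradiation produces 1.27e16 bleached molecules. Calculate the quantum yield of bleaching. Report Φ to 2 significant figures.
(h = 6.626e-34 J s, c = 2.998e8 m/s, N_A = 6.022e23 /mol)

Φ = 0.0021

Product: 1.27e16 / 6.022e23 = 2.109e-8 mol.
Photon energy at 456 nm: hc/λ = (6.626e-34)(2.998e8)/(456e-9) = 4.356e-19 J.
Energy delivered: (0.622 mW)(4164 s) = 2.590 J.
Photons incident: 2.590 / 4.356e-19 = 5.946e18, i.e. 5.946e18/6.022e23 = 9.874e-6 mol.
Φ = 2.109e-8 mol / 9.874e-6 mol photons = 0.0021.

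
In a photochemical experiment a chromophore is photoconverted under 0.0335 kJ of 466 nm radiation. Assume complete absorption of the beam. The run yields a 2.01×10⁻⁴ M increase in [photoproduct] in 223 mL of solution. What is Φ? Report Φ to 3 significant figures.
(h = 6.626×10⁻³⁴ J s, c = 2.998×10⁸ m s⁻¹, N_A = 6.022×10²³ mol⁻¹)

Φ = 0.343

Product: (2.01×10⁻⁴ M)(0.223 L) = 4.482×10⁻⁵ mol.
Photon energy at 466 nm: hc/λ = (6.626×10⁻³⁴)(2.998×10⁸)/(466×10⁻⁹) = 4.263×10⁻¹⁹ J.
Incident energy: 0.0335 kJ = 33.5 J.
Photons incident: 33.5 / 4.263×10⁻¹⁹ = 7.858×10¹⁹, i.e. 7.858×10¹⁹/6.022×10²³ = 1.305×10⁻⁴ mol.
Φ = 4.482×10⁻⁵ mol / 1.305×10⁻⁴ mol photons = 0.343.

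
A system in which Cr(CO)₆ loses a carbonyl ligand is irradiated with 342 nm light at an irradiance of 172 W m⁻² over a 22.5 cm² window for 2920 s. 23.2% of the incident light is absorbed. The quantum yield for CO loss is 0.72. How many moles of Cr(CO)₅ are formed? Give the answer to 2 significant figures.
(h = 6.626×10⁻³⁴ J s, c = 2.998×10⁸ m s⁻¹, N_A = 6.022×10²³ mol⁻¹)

Photon energy at 342 nm: hc/λ = (6.626×10⁻³⁴)(2.998×10⁸)/(342×10⁻⁹) = 5.808×10⁻¹⁹ J.
Energy delivered: (172 W m⁻²)(22.5×10⁻⁴ m²)(2920 s) = 1130 J.
Photons incident: 1130 / 5.808×10⁻¹⁹ = 1.946×10²¹, i.e. 1.946×10²¹/6.022×10²³ = 0.003231 mol.
Photons absorbed: 0.232 × 0.003231 = 7.496×10⁻⁴ mol.
Product: Φ × n_abs = 0.72 × 7.496×10⁻⁴ = 5.397×10⁻⁴ mol.

5.4×10⁻⁴ mol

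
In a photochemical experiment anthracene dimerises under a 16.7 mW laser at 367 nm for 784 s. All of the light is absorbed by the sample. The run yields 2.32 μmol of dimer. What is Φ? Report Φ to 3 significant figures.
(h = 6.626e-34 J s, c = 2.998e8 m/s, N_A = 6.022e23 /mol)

Φ = 0.0578

Product: 2.32 μmol = 2.32e-6 mol.
Photon energy at 367 nm: hc/λ = (6.626e-34)(2.998e8)/(367e-9) = 5.413e-19 J.
Energy delivered: (16.7 mW)(784 s) = 13.09 J.
Photons incident: 13.09 / 5.413e-19 = 2.418e19, i.e. 2.418e19/6.022e23 = 4.015e-5 mol.
Φ = 2.32e-6 mol / 4.015e-5 mol photons = 0.0578.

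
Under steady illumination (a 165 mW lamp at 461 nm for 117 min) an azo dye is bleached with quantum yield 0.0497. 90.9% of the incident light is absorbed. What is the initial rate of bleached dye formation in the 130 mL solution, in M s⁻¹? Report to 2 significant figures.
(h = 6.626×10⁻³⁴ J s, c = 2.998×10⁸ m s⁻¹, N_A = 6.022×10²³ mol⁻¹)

2.2×10⁻⁷ M s⁻¹

Photon energy at 461 nm: hc/λ = (6.626×10⁻³⁴)(2.998×10⁸)/(461×10⁻⁹) = 4.309×10⁻¹⁹ J.
Energy delivered: (165 mW)(7020 s) = 1158 J.
Photons incident: 1158 / 4.309×10⁻¹⁹ = 2.687×10²¹, i.e. 2.687×10²¹/6.022×10²³ = 0.004462 mol.
Photons absorbed: 0.909 × 0.004462 = 0.004056 mol.
Product formed: 0.0497 × 0.004056 = 2.016×10⁻⁴ mol.
Rate: 2.016×10⁻⁴ mol / (7020 s × 0.13 L) = 2.2×10⁻⁷ M s⁻¹.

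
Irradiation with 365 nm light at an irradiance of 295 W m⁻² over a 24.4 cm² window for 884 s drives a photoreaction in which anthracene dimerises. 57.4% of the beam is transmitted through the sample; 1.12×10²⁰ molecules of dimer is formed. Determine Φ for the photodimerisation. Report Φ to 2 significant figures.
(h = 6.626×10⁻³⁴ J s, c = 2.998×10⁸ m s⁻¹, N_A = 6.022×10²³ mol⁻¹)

Φ = 0.22

Product: 1.12×10²⁰ / 6.022×10²³ = 1.860×10⁻⁴ mol.
Photon energy at 365 nm: hc/λ = (6.626×10⁻³⁴)(2.998×10⁸)/(365×10⁻⁹) = 5.442×10⁻¹⁹ J.
Energy delivered: (295 W m⁻²)(24.4×10⁻⁴ m²)(884 s) = 636.3 J.
Photons incident: 636.3 / 5.442×10⁻¹⁹ = 1.169×10²¹, i.e. 1.169×10²¹/6.022×10²³ = 0.001941 mol.
Fraction absorbed: 1 − 57.4/100 = 0.4260.
Photons absorbed: 0.4260 × 0.001941 = 8.269×10⁻⁴ mol.
Φ = 1.860×10⁻⁴ mol / 8.269×10⁻⁴ mol photons = 0.22.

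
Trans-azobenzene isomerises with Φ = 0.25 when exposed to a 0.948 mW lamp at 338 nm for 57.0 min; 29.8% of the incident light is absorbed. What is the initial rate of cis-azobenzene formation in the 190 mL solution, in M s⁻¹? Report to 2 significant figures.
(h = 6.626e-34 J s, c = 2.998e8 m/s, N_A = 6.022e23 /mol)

1.1e-9 M s⁻¹

Photon energy at 338 nm: hc/λ = (6.626e-34)(2.998e8)/(338e-9) = 5.877e-19 J.
Energy delivered: (0.948 mW)(3420 s) = 3.242 J.
Photons incident: 3.242 / 5.877e-19 = 5.516e18, i.e. 5.516e18/6.022e23 = 9.160e-6 mol.
Photons absorbed: 0.298 × 9.160e-6 = 2.730e-6 mol.
Product formed: 0.25 × 2.730e-6 = 6.825e-7 mol.
Rate: 6.825e-7 mol / (3420 s × 0.19 L) = 1.1e-9 M s⁻¹.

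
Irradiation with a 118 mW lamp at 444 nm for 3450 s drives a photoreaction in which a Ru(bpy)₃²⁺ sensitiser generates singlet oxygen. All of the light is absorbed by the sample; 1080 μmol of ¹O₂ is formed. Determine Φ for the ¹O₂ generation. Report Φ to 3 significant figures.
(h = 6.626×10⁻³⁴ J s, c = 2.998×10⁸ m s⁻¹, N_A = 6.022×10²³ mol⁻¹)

Φ = 0.715

Product: 1080 μmol = 0.00108 mol.
Photon energy at 444 nm: hc/λ = (6.626×10⁻³⁴)(2.998×10⁸)/(444×10⁻⁹) = 4.474×10⁻¹⁹ J.
Energy delivered: (118 mW)(3450 s) = 407.1 J.
Photons incident: 407.1 / 4.474×10⁻¹⁹ = 9.099×10²⁰, i.e. 9.099×10²⁰/6.022×10²³ = 0.001511 mol.
Φ = 0.00108 mol / 0.001511 mol photons = 0.715.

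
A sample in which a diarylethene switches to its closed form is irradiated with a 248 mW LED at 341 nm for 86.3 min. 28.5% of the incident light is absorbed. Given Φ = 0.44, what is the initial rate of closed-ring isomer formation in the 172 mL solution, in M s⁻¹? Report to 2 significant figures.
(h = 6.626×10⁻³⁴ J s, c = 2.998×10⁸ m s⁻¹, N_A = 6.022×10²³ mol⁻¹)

5.2×10⁻⁷ M s⁻¹

Photon energy at 341 nm: hc/λ = (6.626×10⁻³⁴)(2.998×10⁸)/(341×10⁻⁹) = 5.825×10⁻¹⁹ J.
Energy delivered: (248 mW)(5178 s) = 1284 J.
Photons incident: 1284 / 5.825×10⁻¹⁹ = 2.204×10²¹, i.e. 2.204×10²¹/6.022×10²³ = 0.003660 mol.
Photons absorbed: 0.285 × 0.003660 = 0.001043 mol.
Product formed: 0.44 × 0.001043 = 4.589×10⁻⁴ mol.
Rate: 4.589×10⁻⁴ mol / (5178 s × 0.172 L) = 5.2×10⁻⁷ M s⁻¹.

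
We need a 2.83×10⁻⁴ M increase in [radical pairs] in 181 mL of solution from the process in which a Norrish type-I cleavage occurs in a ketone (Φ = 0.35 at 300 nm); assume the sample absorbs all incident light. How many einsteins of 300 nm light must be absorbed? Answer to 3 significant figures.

Product: (2.83×10⁻⁴ M)(0.181 L) = 5.122×10⁻⁵ mol.
Photons that must be absorbed: 5.122×10⁻⁵ / 0.35 = 1.463×10⁻⁴ mol.

1.46×10⁻⁴ einstein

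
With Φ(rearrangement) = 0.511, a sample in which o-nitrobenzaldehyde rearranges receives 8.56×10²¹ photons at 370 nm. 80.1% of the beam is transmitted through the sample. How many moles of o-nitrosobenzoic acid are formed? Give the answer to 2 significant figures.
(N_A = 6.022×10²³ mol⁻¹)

Moles of photons: 8.56×10²¹ / 6.022×10²³ = 0.01421 mol.
Fraction absorbed: 1 − 80.1/100 = 0.1990.
Photons absorbed: 0.1990 × 0.01421 = 0.002828 mol.
Product: Φ × n_abs = 0.511 × 0.002828 = 0.001445 mol.

0.0014 mol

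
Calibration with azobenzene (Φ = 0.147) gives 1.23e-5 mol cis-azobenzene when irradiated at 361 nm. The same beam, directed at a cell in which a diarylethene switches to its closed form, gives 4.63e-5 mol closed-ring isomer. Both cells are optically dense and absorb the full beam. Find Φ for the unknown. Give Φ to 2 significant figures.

Photons absorbed by the actinometer: 1.23e-5 / 0.147 = 8.367e-5 mol.
Φ(unknown) = 4.63e-5 / 8.367e-5 = 0.55.

Φ = 0.55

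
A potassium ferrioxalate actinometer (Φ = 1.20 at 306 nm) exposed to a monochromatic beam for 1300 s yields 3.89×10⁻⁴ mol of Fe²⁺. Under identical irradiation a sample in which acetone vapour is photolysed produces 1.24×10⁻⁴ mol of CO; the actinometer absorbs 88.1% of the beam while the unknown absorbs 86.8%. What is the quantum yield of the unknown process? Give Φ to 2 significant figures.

Photons absorbed by the actinometer: 3.89×10⁻⁴ / 1.20 = 3.242×10⁻⁴ mol.
Incident flux: 3.242×10⁻⁴ / 0.881 = 3.680×10⁻⁴ einstein.
Absorbed by unknown: 0.868 × 3.680×10⁻⁴ = 3.194×10⁻⁴ mol.
Φ(unknown) = 1.24×10⁻⁴ / 3.194×10⁻⁴ = 0.39.

Φ = 0.39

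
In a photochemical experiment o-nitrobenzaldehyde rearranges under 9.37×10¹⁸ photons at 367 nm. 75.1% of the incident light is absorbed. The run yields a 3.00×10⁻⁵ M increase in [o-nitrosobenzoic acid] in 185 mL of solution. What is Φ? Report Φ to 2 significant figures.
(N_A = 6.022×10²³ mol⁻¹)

Product: (3.00×10⁻⁵ M)(0.185 L) = 5.550×10⁻⁶ mol.
Moles of photons: 9.37×10¹⁸ / 6.022×10²³ = 1.556×10⁻⁵ mol.
Photons absorbed: 0.751 × 1.556×10⁻⁵ = 1.169×10⁻⁵ mol.
Φ = 5.550×10⁻⁶ mol / 1.169×10⁻⁵ mol photons = 0.47.

Φ = 0.47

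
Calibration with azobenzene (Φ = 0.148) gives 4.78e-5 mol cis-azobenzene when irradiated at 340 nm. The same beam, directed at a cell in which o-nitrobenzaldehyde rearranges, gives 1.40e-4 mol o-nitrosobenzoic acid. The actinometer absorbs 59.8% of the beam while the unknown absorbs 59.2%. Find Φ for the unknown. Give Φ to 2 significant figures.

Photons absorbed by the actinometer: 4.78e-5 / 0.148 = 3.230e-4 mol.
Incident flux: 3.230e-4 / 0.598 = 5.401e-4 einstein.
Absorbed by unknown: 0.592 × 5.401e-4 = 3.197e-4 mol.
Φ(unknown) = 1.40e-4 / 3.197e-4 = 0.44.

Φ = 0.44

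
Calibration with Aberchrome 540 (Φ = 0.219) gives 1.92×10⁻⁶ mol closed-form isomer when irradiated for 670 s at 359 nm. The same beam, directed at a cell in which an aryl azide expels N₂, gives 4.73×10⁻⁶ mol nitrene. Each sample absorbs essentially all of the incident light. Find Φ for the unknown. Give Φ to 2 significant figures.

Photons absorbed by the actinometer: 1.92×10⁻⁶ / 0.219 = 8.767×10⁻⁶ mol.
Φ(unknown) = 4.73×10⁻⁶ / 8.767×10⁻⁶ = 0.54.

Φ = 0.54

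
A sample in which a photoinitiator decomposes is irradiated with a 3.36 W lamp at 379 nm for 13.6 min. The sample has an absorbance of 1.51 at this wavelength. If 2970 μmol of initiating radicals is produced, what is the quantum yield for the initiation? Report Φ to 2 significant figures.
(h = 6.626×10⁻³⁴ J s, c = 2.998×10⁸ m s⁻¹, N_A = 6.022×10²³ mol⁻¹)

Product: 2970 μmol = 0.00297 mol.
Photon energy at 379 nm: hc/λ = (6.626×10⁻³⁴)(2.998×10⁸)/(379×10⁻⁹) = 5.241×10⁻¹⁹ J.
Energy delivered: (3.36 W)(816 s) = 2742 J.
Photons incident: 2742 / 5.241×10⁻¹⁹ = 5.232×10²¹, i.e. 5.232×10²¹/6.022×10²³ = 0.008688 mol.
Fraction absorbed: 1 − 10^(−1.51) = 0.9691.
Photons absorbed: 0.9691 × 0.008688 = 0.008420 mol.
Φ = 0.00297 mol / 0.008420 mol photons = 0.35.

Φ = 0.35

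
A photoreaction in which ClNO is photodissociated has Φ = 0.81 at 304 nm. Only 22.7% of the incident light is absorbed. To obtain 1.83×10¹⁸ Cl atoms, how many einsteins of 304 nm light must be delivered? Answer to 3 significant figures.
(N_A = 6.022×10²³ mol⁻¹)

1.65×10⁻⁵ einstein

Product: 1.83×10¹⁸ / 6.022×10²³ = 3.039×10⁻⁶ mol.
Photons that must be absorbed: 3.039×10⁻⁶ / 0.81 = 3.752×10⁻⁶ mol.
Incident photons needed: 3.752×10⁻⁶ / 0.227 = 1.653×10⁻⁵ mol.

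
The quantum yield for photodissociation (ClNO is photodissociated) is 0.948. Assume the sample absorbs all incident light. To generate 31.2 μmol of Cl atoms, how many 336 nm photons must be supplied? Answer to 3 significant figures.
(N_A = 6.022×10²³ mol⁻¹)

1.98×10¹⁹ photons

Product: 31.2 μmol = 3.12×10⁻⁵ mol.
Photons that must be absorbed: 3.12×10⁻⁵ / 0.948 = 3.291×10⁻⁵ mol.
Photon count: 3.291×10⁻⁵ × 6.022×10²³ = 1.98×10¹⁹.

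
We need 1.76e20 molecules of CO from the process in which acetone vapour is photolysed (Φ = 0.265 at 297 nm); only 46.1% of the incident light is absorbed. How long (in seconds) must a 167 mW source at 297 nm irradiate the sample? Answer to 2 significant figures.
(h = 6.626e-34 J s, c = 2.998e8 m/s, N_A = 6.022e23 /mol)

t ≈ 5800 s

Product: 1.76e20 / 6.022e23 = 2.923e-4 mol.
Photons that must be absorbed: 2.923e-4 / 0.265 = 0.001103 mol.
Incident photons needed: 0.001103 / 0.461 = 0.002393 mol.
Photon energy: hc/λ = 6.688e-19 J; per mole, 4.028e5 J mol⁻¹.
Energy required: 0.002393 × 4.028e5 = 963.9 J.
Time: 963.9 J / 0.167 W = 5800 s.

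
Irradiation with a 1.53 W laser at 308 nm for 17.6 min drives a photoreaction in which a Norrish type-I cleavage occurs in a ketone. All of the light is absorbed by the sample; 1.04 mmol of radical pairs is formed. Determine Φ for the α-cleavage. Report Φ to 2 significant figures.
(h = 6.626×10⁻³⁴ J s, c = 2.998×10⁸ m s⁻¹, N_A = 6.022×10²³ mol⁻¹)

Φ = 0.25

Product: 1.04 mmol = 0.00104 mol.
Photon energy at 308 nm: hc/λ = (6.626×10⁻³⁴)(2.998×10⁸)/(308×10⁻⁹) = 6.450×10⁻¹⁹ J.
Energy delivered: (1.53 W)(1056 s) = 1616 J.
Photons incident: 1616 / 6.450×10⁻¹⁹ = 2.505×10²¹, i.e. 2.505×10²¹/6.022×10²³ = 0.004160 mol.
Φ = 0.00104 mol / 0.004160 mol photons = 0.25.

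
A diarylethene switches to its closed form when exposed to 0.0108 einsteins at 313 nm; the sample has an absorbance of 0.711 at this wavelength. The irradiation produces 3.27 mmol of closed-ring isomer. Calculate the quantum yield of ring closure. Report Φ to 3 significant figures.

Φ = 0.376

Product: 3.27 mmol = 0.00327 mol.
Fraction absorbed: 1 − 10^(−0.711) = 0.8055.
Photons absorbed: 0.8055 × 0.0108 = 0.008699 mol.
Φ = 0.00327 mol / 0.008699 mol photons = 0.376.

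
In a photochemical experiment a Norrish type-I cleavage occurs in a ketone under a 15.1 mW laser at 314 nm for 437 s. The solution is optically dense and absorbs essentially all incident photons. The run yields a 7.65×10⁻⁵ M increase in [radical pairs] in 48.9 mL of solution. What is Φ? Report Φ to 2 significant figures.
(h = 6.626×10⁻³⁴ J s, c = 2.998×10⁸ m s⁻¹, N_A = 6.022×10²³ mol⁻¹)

Product: (7.65×10⁻⁵ M)(0.0489 L) = 3.741×10⁻⁶ mol.
Photon energy at 314 nm: hc/λ = (6.626×10⁻³⁴)(2.998×10⁸)/(314×10⁻⁹) = 6.326×10⁻¹⁹ J.
Energy delivered: (15.1 mW)(437 s) = 6.599 J.
Photons incident: 6.599 / 6.326×10⁻¹⁹ = 1.043×10¹⁹, i.e. 1.043×10¹⁹/6.022×10²³ = 1.732×10⁻⁵ mol.
Φ = 3.741×10⁻⁶ mol / 1.732×10⁻⁵ mol photons = 0.22.

Φ = 0.22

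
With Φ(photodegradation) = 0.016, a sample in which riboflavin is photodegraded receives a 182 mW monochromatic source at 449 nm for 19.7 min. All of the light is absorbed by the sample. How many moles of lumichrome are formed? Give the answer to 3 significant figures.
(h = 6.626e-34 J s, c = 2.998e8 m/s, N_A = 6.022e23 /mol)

1.29e-5 mol

Photon energy at 449 nm: hc/λ = (6.626e-34)(2.998e8)/(449e-9) = 4.424e-19 J.
Energy delivered: (182 mW)(1182 s) = 215.1 J.
Photons incident: 215.1 / 4.424e-19 = 4.862e20, i.e. 4.862e20/6.022e23 = 8.074e-4 mol.
Product: Φ × n_abs = 0.016 × 8.074e-4 = 1.292e-5 mol.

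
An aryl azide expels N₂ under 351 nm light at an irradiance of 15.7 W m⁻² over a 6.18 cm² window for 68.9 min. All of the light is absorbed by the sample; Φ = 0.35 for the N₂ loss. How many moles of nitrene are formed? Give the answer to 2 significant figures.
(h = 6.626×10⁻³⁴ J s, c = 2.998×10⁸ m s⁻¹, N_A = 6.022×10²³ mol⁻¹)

Photon energy at 351 nm: hc/λ = (6.626×10⁻³⁴)(2.998×10⁸)/(351×10⁻⁹) = 5.659×10⁻¹⁹ J.
Energy delivered: (15.7 W m⁻²)(6.18×10⁻⁴ m²)(4134 s) = 40.11 J.
Photons incident: 40.11 / 5.659×10⁻¹⁹ = 7.088×10¹⁹, i.e. 7.088×10¹⁹/6.022×10²³ = 1.177×10⁻⁴ mol.
Product: Φ × n_abs = 0.35 × 1.177×10⁻⁴ = 4.120×10⁻⁵ mol.

4.1×10⁻⁵ mol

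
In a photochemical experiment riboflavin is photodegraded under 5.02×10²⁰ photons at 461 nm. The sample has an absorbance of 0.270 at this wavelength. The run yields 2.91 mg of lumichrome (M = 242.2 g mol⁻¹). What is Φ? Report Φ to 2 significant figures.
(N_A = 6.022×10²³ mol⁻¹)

Φ = 0.031

Product: 2.91 mg / 242.2 g mol⁻¹ = 1.201×10⁻⁵ mol.
Moles of photons: 5.02×10²⁰ / 6.022×10²³ = 8.336×10⁻⁴ mol.
Fraction absorbed: 1 − 10^(−0.270) = 0.4630.
Photons absorbed: 0.4630 × 8.336×10⁻⁴ = 3.860×10⁻⁴ mol.
Φ = 1.201×10⁻⁵ mol / 3.860×10⁻⁴ mol photons = 0.031.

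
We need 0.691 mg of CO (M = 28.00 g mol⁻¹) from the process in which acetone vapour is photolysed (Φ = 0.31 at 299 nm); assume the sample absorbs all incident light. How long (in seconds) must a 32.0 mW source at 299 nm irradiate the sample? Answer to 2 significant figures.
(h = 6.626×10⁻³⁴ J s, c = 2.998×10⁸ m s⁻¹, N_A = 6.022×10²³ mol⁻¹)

t ≈ 1000 s

Product: 0.691 mg / 28.00 g mol⁻¹ = 2.468×10⁻⁵ mol.
Photons that must be absorbed: 2.468×10⁻⁵ / 0.31 = 7.961×10⁻⁵ mol.
Photon energy: hc/λ = 6.644×10⁻¹⁹ J; per mole, 4.001×10⁵ J mol⁻¹.
Energy required: 7.961×10⁻⁵ × 4.001×10⁵ = 31.85 J.
Time: 31.85 J / 0.032 W = 1000 s.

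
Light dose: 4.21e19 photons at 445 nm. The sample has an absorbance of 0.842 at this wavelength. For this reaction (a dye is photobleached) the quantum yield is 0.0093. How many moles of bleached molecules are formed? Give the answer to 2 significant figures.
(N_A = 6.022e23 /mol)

5.6e-7 mol

Moles of photons: 4.21e19 / 6.022e23 = 6.991e-5 mol.
Fraction absorbed: 1 − 10^(−0.842) = 0.8561.
Photons absorbed: 0.8561 × 6.991e-5 = 5.985e-5 mol.
Product: Φ × n_abs = 0.0093 × 5.985e-5 = 5.566e-7 mol.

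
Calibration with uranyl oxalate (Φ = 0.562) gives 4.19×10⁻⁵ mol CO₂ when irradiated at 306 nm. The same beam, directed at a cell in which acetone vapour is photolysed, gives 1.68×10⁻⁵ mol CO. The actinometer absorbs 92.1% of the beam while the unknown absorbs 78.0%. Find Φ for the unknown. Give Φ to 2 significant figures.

Photons absorbed by the actinometer: 4.19×10⁻⁵ / 0.562 = 7.456×10⁻⁵ mol.
Incident flux: 7.456×10⁻⁵ / 0.921 = 8.096×10⁻⁵ einstein.
Absorbed by unknown: 0.780 × 8.096×10⁻⁵ = 6.315×10⁻⁵ mol.
Φ(unknown) = 1.68×10⁻⁵ / 6.315×10⁻⁵ = 0.27.

Φ = 0.27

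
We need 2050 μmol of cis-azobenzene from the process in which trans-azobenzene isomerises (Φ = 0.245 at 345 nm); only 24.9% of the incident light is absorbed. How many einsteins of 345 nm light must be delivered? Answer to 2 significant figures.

0.034 einstein

Product: 2050 μmol = 0.00205 mol.
Photons that must be absorbed: 0.00205 / 0.245 = 0.008367 mol.
Incident photons needed: 0.008367 / 0.249 = 0.03360 mol.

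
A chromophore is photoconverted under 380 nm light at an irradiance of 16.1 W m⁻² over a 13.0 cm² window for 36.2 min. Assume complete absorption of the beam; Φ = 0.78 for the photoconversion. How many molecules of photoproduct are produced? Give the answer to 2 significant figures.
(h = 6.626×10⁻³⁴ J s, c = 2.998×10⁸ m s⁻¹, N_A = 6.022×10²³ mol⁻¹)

6.8×10¹⁹ molecules

Photon energy at 380 nm: hc/λ = (6.626×10⁻³⁴)(2.998×10⁸)/(380×10⁻⁹) = 5.228×10⁻¹⁹ J.
Energy delivered: (16.1 W m⁻²)(13.0×10⁻⁴ m²)(2172 s) = 45.46 J.
Photons incident: 45.46 / 5.228×10⁻¹⁹ = 8.695×10¹⁹, i.e. 8.695×10¹⁹/6.022×10²³ = 1.444×10⁻⁴ mol.
Product: Φ × n_abs = 0.78 × 1.444×10⁻⁴ = 1.126×10⁻⁴ mol.
As a count: 1.126×10⁻⁴ × 6.022×10²³ = 6.8×10¹⁹.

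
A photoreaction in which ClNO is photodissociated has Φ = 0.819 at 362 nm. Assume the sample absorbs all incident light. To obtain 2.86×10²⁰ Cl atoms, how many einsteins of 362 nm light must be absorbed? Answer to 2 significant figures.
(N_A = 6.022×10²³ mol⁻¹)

Product: 2.86×10²⁰ / 6.022×10²³ = 4.749×10⁻⁴ mol.
Photons that must be absorbed: 4.749×10⁻⁴ / 0.819 = 5.799×10⁻⁴ mol.

5.8×10⁻⁴ einstein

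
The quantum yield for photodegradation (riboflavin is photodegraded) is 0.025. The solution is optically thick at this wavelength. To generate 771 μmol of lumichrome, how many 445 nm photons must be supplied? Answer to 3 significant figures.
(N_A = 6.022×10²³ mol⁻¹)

1.86×10²² photons

Product: 771 μmol = 7.71×10⁻⁴ mol.
Photons that must be absorbed: 7.71×10⁻⁴ / 0.025 = 0.03084 mol.
Photon count: 0.03084 × 6.022×10²³ = 1.86×10²².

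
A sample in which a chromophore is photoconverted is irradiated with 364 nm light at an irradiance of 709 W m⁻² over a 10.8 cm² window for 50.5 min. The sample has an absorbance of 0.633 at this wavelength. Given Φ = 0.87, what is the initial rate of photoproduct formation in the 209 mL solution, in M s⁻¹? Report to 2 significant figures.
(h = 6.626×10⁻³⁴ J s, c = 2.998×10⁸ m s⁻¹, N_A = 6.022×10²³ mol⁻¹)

Photon energy at 364 nm: hc/λ = (6.626×10⁻³⁴)(2.998×10⁸)/(364×10⁻⁹) = 5.457×10⁻¹⁹ J.
Energy delivered: (709 W m⁻²)(10.8×10⁻⁴ m²)(3030 s) = 2320 J.
Photons incident: 2320 / 5.457×10⁻¹⁹ = 4.251×10²¹, i.e. 4.251×10²¹/6.022×10²³ = 0.007059 mol.
Fraction absorbed: 1 − 10^(−0.633) = 0.7672.
Photons absorbed: 0.7672 × 0.007059 = 0.005416 mol.
Product formed: 0.87 × 0.005416 = 0.004712 mol.
Rate: 0.004712 mol / (3030 s × 0.209 L) = 7.4×10⁻⁶ M s⁻¹.

7.4×10⁻⁶ M s⁻¹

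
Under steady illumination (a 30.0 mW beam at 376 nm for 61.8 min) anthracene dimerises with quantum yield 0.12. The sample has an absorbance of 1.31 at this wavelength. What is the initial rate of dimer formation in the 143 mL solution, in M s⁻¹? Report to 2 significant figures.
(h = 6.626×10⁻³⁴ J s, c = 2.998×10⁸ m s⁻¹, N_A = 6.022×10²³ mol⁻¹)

7.5×10⁻⁸ M s⁻¹

Photon energy at 376 nm: hc/λ = (6.626×10⁻³⁴)(2.998×10⁸)/(376×10⁻⁹) = 5.283×10⁻¹⁹ J.
Energy delivered: (30.0 mW)(3708 s) = 111.2 J.
Photons incident: 111.2 / 5.283×10⁻¹⁹ = 2.105×10²⁰, i.e. 2.105×10²⁰/6.022×10²³ = 3.496×10⁻⁴ mol.
Fraction absorbed: 1 − 10^(−1.31) = 0.9510.
Photons absorbed: 0.9510 × 3.496×10⁻⁴ = 3.325×10⁻⁴ mol.
Product formed: 0.12 × 3.325×10⁻⁴ = 3.990×10⁻⁵ mol.
Rate: 3.990×10⁻⁵ mol / (3708 s × 0.143 L) = 7.5×10⁻⁸ M s⁻¹.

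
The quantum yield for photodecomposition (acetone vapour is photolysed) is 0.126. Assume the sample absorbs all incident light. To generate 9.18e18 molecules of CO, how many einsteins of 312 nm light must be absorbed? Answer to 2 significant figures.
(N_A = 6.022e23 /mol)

Product: 9.18e18 / 6.022e23 = 1.524e-5 mol.
Photons that must be absorbed: 1.524e-5 / 0.126 = 1.210e-4 mol.

1.2e-4 einstein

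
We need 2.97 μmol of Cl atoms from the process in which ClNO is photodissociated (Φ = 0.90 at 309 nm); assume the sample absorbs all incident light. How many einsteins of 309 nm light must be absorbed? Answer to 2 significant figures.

3.3×10⁻⁶ einstein

Product: 2.97 μmol = 2.97×10⁻⁶ mol.
Photons that must be absorbed: 2.97×10⁻⁶ / 0.90 = 3.300×10⁻⁶ mol.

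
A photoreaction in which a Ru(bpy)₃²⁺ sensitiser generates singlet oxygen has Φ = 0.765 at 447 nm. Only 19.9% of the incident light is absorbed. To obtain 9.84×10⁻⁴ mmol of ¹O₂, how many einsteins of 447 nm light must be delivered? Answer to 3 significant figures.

Product: 9.84×10⁻⁴ mmol = 9.84×10⁻⁷ mol.
Photons that must be absorbed: 9.84×10⁻⁷ / 0.765 = 1.286×10⁻⁶ mol.
Incident photons needed: 1.286×10⁻⁶ / 0.199 = 6.462×10⁻⁶ mol.

6.46×10⁻⁶ einstein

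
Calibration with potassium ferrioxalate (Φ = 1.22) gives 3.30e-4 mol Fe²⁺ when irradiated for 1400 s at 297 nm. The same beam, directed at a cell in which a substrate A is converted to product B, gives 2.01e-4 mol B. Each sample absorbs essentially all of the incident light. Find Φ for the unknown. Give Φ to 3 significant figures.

Photons absorbed by the actinometer: 3.30e-4 / 1.22 = 2.705e-4 mol.
Φ(unknown) = 2.01e-4 / 2.705e-4 = 0.743.

Φ = 0.743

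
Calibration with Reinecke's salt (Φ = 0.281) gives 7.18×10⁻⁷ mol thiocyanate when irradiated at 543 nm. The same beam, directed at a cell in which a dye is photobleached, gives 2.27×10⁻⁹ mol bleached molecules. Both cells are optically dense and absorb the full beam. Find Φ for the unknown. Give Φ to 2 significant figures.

Φ = 8.9×10⁻⁴

Photons absorbed by the actinometer: 7.18×10⁻⁷ / 0.281 = 2.555×10⁻⁶ mol.
Φ(unknown) = 2.27×10⁻⁹ / 2.555×10⁻⁶ = 8.9×10⁻⁴.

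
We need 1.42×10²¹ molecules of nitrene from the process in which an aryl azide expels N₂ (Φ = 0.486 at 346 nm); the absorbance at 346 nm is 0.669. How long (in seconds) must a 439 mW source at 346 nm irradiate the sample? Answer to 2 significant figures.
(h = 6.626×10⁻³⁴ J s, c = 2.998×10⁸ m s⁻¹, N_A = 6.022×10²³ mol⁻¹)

t ≈ 4900 s

Product: 1.42×10²¹ / 6.022×10²³ = 0.002358 mol.
Photons that must be absorbed: 0.002358 / 0.486 = 0.004852 mol.
Fraction absorbed: 1 − 10^(−0.669) = 0.7857.
Incident photons needed: 0.004852 / 0.7857 = 0.006175 mol.
Photon energy: hc/λ = 5.741×10⁻¹⁹ J; per mole, 3.457×10⁵ J mol⁻¹.
Energy required: 0.006175 × 3.457×10⁵ = 2135 J.
Time: 2135 J / 0.439 W = 4900 s.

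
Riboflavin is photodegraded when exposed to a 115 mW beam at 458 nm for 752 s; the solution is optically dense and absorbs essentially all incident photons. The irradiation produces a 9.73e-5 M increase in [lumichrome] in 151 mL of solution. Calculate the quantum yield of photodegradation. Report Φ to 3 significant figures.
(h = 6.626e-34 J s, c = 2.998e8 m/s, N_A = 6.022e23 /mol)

Φ = 0.0444

Product: (9.73e-5 M)(0.151 L) = 1.469e-5 mol.
Photon energy at 458 nm: hc/λ = (6.626e-34)(2.998e8)/(458e-9) = 4.337e-19 J.
Energy delivered: (115 mW)(752 s) = 86.48 J.
Photons incident: 86.48 / 4.337e-19 = 1.994e20, i.e. 1.994e20/6.022e23 = 3.311e-4 mol.
Φ = 1.469e-5 mol / 3.311e-4 mol photons = 0.0444.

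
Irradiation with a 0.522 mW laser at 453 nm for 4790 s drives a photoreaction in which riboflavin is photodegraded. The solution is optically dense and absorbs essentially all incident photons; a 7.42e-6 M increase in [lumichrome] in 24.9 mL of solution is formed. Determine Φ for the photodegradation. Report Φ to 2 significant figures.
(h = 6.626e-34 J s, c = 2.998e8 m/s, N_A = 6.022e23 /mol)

Product: (7.42e-6 M)(0.0249 L) = 1.848e-7 mol.
Photon energy at 453 nm: hc/λ = (6.626e-34)(2.998e8)/(453e-9) = 4.385e-19 J.
Energy delivered: (0.522 mW)(4790 s) = 2.500 J.
Photons incident: 2.500 / 4.385e-19 = 5.701e18, i.e. 5.701e18/6.022e23 = 9.467e-6 mol.
Φ = 1.848e-7 mol / 9.467e-6 mol photons = 0.020.

Φ = 0.020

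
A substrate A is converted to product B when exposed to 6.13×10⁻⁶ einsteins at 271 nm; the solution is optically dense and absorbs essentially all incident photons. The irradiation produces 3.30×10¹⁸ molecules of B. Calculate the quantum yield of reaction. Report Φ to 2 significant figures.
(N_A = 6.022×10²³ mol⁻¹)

Φ = 0.89

Product: 3.30×10¹⁸ / 6.022×10²³ = 5.480×10⁻⁶ mol.
Φ = 5.480×10⁻⁶ mol / 6.13×10⁻⁶ mol photons = 0.89.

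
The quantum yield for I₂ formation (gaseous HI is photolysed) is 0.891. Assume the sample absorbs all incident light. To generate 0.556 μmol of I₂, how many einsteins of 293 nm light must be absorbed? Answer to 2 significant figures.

Product: 0.556 μmol = 5.56e-7 mol.
Photons that must be absorbed: 5.56e-7 / 0.891 = 6.240e-7 mol.

6.2e-7 einstein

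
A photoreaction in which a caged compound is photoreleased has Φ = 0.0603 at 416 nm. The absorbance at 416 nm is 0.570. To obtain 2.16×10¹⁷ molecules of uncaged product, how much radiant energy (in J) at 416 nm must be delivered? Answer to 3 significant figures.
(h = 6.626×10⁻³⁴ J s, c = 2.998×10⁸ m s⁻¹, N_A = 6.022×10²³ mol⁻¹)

Product: 2.16×10¹⁷ / 6.022×10²³ = 3.587×10⁻⁷ mol.
Photons that must be absorbed: 3.587×10⁻⁷ / 0.0603 = 5.949×10⁻⁶ mol.
Fraction absorbed: 1 − 10^(−0.570) = 0.7308.
Incident photons needed: 5.949×10⁻⁶ / 0.7308 = 8.140×10⁻⁶ mol.
Photon energy: hc/λ = 4.775×10⁻¹⁹ J; per mole, 2.876×10⁵ J mol⁻¹.
Energy required: 8.140×10⁻⁶ × 2.876×10⁵ = 2.34 J.

2.34 J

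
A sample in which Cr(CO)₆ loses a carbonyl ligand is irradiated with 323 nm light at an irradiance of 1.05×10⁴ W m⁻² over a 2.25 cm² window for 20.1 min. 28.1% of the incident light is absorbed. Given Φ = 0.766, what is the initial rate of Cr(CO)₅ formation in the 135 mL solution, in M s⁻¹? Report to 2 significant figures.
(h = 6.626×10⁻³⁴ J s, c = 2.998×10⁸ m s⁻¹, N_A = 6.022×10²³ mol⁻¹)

Photon energy at 323 nm: hc/λ = (6.626×10⁻³⁴)(2.998×10⁸)/(323×10⁻⁹) = 6.150×10⁻¹⁹ J.
Energy delivered: (1.05×10⁴ W m⁻²)(2.25×10⁻⁴ m²)(1206 s) = 2849 J.
Photons incident: 2849 / 6.150×10⁻¹⁹ = 4.633×10²¹, i.e. 4.633×10²¹/6.022×10²³ = 0.007693 mol.
Photons absorbed: 0.281 × 0.007693 = 0.002162 mol.
Product formed: 0.766 × 0.002162 = 0.001656 mol.
Rate: 0.001656 mol / (1206 s × 0.135 L) = 1.0×10⁻⁵ M s⁻¹.

1.0×10⁻⁵ M s⁻¹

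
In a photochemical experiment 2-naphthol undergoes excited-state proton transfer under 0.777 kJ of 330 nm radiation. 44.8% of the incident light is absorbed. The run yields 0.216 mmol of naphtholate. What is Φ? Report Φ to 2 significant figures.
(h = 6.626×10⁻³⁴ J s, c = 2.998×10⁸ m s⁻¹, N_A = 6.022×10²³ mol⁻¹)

Product: 0.216 mmol = 2.16×10⁻⁴ mol.
Photon energy at 330 nm: hc/λ = (6.626×10⁻³⁴)(2.998×10⁸)/(330×10⁻⁹) = 6.020×10⁻¹⁹ J.
Incident energy: 0.777 kJ = 777 J.
Photons incident: 777 / 6.020×10⁻¹⁹ = 1.291×10²¹, i.e. 1.291×10²¹/6.022×10²³ = 0.002144 mol.
Photons absorbed: 0.448 × 0.002144 = 9.605×10⁻⁴ mol.
Φ = 2.16×10⁻⁴ mol / 9.605×10⁻⁴ mol photons = 0.22.

Φ = 0.22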